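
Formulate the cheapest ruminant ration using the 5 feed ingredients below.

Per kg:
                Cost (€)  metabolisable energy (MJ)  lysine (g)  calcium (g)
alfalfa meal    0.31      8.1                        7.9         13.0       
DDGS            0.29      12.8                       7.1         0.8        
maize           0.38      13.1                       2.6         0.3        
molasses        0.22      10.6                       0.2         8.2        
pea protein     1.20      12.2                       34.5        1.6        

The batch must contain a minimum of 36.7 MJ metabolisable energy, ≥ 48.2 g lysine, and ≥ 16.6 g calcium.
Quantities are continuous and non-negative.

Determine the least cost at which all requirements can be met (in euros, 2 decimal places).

€1.77

This is a linear program. Let x1 = kg of alfalfa meal, x2 = kg of DDGS, x3 = kg of maize, x4 = kg of molasses, x5 = kg of pea protein.
min 0.31x1 + 0.29x2 + 0.38x3 + 0.22x4 + 1.2x5 subject to:
  8.1x1 + 12.8x2 + 13.1x3 + 10.6x4 + 12.2x5 ≥ 36.7   (metabolisable energy)
  7.9x1 + 7.1x2 + 2.6x3 + 0.2x4 + 34.5x5 ≥ 48.2   (lysine)
  13x1 + 0.8x2 + 0.3x3 + 8.2x4 + 1.6x5 ≥ 16.6   (calcium)
  x1, x2, x3, x4, x5 ≥ 0.
At the optimum only alfalfa meal, DDGS, pea protein are positive (maize, molasses = 0). The metabolisable energy, lysine, calcium requirements are met with equality.
So alfalfa meal = 1.087 kg, DDGS = 1.35 kg, pea protein = 0.8705 kg.
Total cost: 0.31·1.087 + 0.29·1.35 + 1.2·0.8705 = 1.7731.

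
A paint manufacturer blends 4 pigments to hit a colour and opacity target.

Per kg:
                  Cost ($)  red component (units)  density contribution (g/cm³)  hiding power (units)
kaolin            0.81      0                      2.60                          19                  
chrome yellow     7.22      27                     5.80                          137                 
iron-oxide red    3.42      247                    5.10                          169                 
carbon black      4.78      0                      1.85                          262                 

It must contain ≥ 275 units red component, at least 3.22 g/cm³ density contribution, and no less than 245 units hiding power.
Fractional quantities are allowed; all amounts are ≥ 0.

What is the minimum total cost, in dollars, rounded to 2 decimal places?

Set it up as a linear program. Let x1 = kg of kaolin, x2 = kg of chrome yellow, x3 = kg of iron-oxide red, x4 = kg of carbon black.
Minimise 0.81x1 + 7.22x2 + 3.42x3 + 4.78x4 s.t.:
  27x2 + 247x3 ≥ 275   (red component)
  2.6x1 + 5.8x2 + 5.1x3 + 1.85x4 ≥ 3.22   (density contribution)
  19x1 + 137x2 + 169x3 + 262x4 ≥ 245   (hiding power)
  x1, x2, x3, x4 ≥ 0.
The optimal basis is {iron-oxide red, carbon black}; kaolin, chrome yellow drop out. The red component and hiding power requirements are met with equality.
That vertex is x3 = 1.113, x4 = 0.217.
Total cost: 3.42·1.113 + 4.78·0.217 = 4.8437.

$4.84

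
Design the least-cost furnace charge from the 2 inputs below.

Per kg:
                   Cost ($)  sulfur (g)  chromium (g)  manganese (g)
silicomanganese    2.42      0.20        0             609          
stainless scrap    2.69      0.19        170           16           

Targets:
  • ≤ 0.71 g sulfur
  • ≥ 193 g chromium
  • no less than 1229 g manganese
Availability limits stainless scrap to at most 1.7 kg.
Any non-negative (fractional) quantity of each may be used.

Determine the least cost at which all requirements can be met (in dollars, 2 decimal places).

Let x1 = kg of silicomanganese, x2 = kg of stainless scrap.
Minimize 2.42x1 + 2.69x2 subject to:
  0.2x1 + 0.19x2 ≤ 0.71   (sulfur)
  170x2 ≥ 193   (chromium)
  609x1 + 16x2 ≥ 1229   (manganese)
  x2 ≤ 1.7
  x1, x2 ≥ 0.
Both inputs are positive at the optimum. Binding constraints: chromium and manganese.
Solving gives x1 = 1.9882, x2 = 1.1353.
Objective = 2.42·1.9882 + 2.69·1.1353 = 7.8654.

$7.87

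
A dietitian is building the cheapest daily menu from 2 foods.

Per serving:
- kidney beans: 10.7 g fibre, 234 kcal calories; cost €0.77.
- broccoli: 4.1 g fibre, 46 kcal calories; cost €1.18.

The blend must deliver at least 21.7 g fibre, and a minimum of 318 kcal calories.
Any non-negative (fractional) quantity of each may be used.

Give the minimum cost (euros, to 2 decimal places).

€1.56

Set it up as a linear program. Let x1 = servings of kidney beans, x2 = servings of broccoli.
min 0.77x1 + 1.18x2 s.t.:
  10.7x1 + 4.1x2 ≥ 21.7   (fibre)
  234x1 + 46x2 ≥ 318   (calories)
  x1, x2 ≥ 0.
The cheapest feasible vertex uses only kidney beans; broccoli is not used. Binding constraint: fibre.
So kidney beans = 2.028 servings.
Objective = 0.77·2.028 = 1.5616.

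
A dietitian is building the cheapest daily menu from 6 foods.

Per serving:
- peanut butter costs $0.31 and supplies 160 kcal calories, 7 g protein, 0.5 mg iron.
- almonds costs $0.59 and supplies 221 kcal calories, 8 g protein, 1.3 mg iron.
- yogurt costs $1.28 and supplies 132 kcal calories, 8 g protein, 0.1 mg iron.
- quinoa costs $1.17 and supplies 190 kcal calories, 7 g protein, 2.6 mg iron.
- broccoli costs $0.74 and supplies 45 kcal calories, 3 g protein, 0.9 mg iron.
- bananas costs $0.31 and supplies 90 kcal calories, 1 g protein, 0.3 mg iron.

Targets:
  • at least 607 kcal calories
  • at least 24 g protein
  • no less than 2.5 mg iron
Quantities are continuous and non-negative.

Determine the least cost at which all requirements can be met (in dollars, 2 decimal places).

$1.34

Set it up as a linear program. Let x1 = servings of peanut butter, x2 = servings of almonds, x3 = servings of yogurt, x4 = servings of quinoa, x5 = servings of broccoli, x6 = servings of bananas.
Minimize 0.31x1 + 0.59x2 + 1.28x3 + 1.17x4 + 0.74x5 + 0.31x6 with:
  160x1 + 221x2 + 132x3 + 190x4 + 45x5 + 90x6 ≥ 607   (calories)
  7x1 + 8x2 + 8x3 + 7x4 + 3x5 + 1x6 ≥ 24   (protein)
  0.5x1 + 1.3x2 + 0.1x3 + 2.6x4 + 0.9x5 + 0.3x6 ≥ 2.5   (iron)
  x1, x2, x3, x4, x5, x6 ≥ 0.
The minimum-cost mix takes nothing from yogurt, quinoa, broccoli, bananas — only peanut butter, almonds. The calories and iron requirements are met with equality.
Solving gives x1 = 2.427, x2 = 0.9897.
Cost = 0.31·2.427 + 0.59·0.9897 = 1.3363.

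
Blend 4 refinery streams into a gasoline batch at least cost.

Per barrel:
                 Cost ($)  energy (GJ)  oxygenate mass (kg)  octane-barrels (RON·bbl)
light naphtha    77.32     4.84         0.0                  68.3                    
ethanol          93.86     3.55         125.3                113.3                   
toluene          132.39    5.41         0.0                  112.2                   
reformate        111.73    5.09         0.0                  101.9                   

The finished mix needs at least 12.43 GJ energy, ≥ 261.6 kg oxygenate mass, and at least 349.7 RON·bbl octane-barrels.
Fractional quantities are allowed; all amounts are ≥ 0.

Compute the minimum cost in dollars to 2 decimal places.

Let x1 = barrels of light naphtha, x2 = barrels of ethanol, x3 = barrels of toluene, x4 = barrels of reformate.
Minimise 77.32x1 + 93.86x2 + 132.39x3 + 111.73x4 with:
  4.84x1 + 3.55x2 + 5.41x3 + 5.09x4 ≥ 12.43   (energy)
  125.3x2 ≥ 261.6   (oxygenate mass)
  68.3x1 + 113.3x2 + 112.2x3 + 101.9x4 ≥ 349.7   (octane-barrels)
  x1, x2, x3, x4 ≥ 0.
The cheapest feasible vertex uses only light naphtha, ethanol; toluene, reformate are not used. The energy and octane-barrels requirements are met with equality.
So light naphtha = 0.54554 barrels, ethanol = 2.7576 barrels.
Cost = 77.32·0.54554 + 93.86·2.7576 = 301.0095.

$301.01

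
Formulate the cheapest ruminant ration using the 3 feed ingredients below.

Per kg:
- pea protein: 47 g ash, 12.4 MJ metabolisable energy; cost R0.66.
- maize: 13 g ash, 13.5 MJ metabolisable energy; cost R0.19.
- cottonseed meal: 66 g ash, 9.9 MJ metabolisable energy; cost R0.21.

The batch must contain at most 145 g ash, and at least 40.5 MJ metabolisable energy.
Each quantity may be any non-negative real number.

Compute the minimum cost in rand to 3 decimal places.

Treat it as an LP. Let x1 = kg of pea protein, x2 = kg of maize, x3 = kg of cottonseed meal.
Minimise 0.66x1 + 0.19x2 + 0.21x3 subject to:
  47x1 + 13x2 + 66x3 ≤ 145   (ash)
  12.4x1 + 13.5x2 + 9.9x3 ≥ 40.5   (metabolisable energy)
  x1, x2, x3 ≥ 0.
The minimum-cost mix takes nothing from pea protein, cottonseed meal — only maize. Binding constraint: metabolisable energy.
That vertex is x2 = 3.
Hence cost = 0.19·3 = R0.57000.

R0.570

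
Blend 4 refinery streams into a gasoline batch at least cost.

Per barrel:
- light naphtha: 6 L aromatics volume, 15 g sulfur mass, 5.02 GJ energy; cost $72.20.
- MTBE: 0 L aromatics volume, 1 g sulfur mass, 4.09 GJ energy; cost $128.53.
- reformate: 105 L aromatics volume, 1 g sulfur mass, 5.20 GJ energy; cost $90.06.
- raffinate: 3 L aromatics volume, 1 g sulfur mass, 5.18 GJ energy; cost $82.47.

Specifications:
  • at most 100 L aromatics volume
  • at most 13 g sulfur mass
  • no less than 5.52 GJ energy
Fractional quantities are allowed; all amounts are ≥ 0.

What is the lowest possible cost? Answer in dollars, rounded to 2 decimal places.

This is a linear program. Let x1 = barrels of light naphtha, x2 = barrels of MTBE, x3 = barrels of reformate, x4 = barrels of raffinate.
Minimise 72.2x1 + 128.53x2 + 90.06x3 + 82.47x4 s.t.:
  6x1 + 105x3 + 3x4 ≤ 100   (aromatics volume)
  15x1 + 1x2 + 1x3 + 1x4 ≤ 13   (sulfur mass)
  5.02x1 + 4.09x2 + 5.2x3 + 5.18x4 ≥ 5.52   (energy)
  x1, x2, x3, x4 ≥ 0.
The cheapest feasible vertex uses only light naphtha, raffinate; MTBE, reformate are not used. The sulfur mass and energy requirements are met with equality.
That vertex is x1 = 0.8506, x4 = 0.2413.
Objective = 72.2·0.8506 + 82.47·0.2413 = 81.3133.

$81.31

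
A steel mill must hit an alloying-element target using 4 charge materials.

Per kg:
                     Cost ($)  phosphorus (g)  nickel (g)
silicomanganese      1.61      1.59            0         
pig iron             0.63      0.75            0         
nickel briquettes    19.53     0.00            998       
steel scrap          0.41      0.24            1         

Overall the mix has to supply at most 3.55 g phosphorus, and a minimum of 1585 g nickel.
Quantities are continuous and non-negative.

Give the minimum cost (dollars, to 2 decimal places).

$31.02

Let x1 = kg of silicomanganese, x2 = kg of pig iron, x3 = kg of nickel briquettes, x4 = kg of steel scrap.
Minimise 1.61x1 + 0.63x2 + 19.53x3 + 0.41x4 s.t.:
  1.59x1 + 0.75x2 + 0.24x4 ≤ 3.55   (phosphorus)
  998x3 + 1x4 ≥ 1585   (nickel)
  x1, x2, x3, x4 ≥ 0.
The optimal basis is {nickel briquettes}; silicomanganese, pig iron, steel scrap drop out. There the nickel constraint is tight.
Optimal quantities: nickel briquettes = 1.5882 kg.
Total cost: 19.53·1.5882 = 31.0175.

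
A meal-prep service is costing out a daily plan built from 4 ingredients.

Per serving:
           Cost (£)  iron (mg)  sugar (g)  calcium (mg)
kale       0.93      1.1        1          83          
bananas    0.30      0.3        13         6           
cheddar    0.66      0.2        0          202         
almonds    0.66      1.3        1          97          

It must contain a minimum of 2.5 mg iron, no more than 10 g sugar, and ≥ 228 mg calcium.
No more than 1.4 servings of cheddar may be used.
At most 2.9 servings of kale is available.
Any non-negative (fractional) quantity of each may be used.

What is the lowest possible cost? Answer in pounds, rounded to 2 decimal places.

£1.39

Let x1 = servings of kale, x2 = servings of bananas, x3 = servings of cheddar, x4 = servings of almonds.
Minimize 0.93x1 + 0.3x2 + 0.66x3 + 0.66x4 subject to:
  1.1x1 + 0.3x2 + 0.2x3 + 1.3x4 ≥ 2.5   (iron)
  1x1 + 13x2 + 1x4 ≤ 10   (sugar)
  83x1 + 6x2 + 202x3 + 97x4 ≥ 228   (calcium)
  x3 ≤ 1.4
  x1 ≤ 2.9
  x1, x2, x3, x4 ≥ 0.
The cheapest feasible vertex uses only cheddar, almonds; kale, bananas are not used. There the iron and calcium constraints are tight.
Solving gives x3 = 0.2216, x4 = 1.889.
Hence cost = 0.66·0.2216 + 0.66·1.889 = £1.3930.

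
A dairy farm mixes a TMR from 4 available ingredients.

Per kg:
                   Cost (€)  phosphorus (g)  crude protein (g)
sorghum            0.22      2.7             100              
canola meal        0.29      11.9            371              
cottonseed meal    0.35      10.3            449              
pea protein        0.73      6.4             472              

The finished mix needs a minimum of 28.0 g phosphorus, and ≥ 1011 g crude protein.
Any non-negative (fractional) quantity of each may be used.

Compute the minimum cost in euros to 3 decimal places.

€0.789

Let x1 = kg of sorghum, x2 = kg of canola meal, x3 = kg of cottonseed meal, x4 = kg of pea protein.
Minimise 0.22x1 + 0.29x2 + 0.35x3 + 0.73x4 subject to:
  2.7x1 + 11.9x2 + 10.3x3 + 6.4x4 ≥ 28   (phosphorus)
  100x1 + 371x2 + 449x3 + 472x4 ≥ 1011   (crude protein)
  x1, x2, x3, x4 ≥ 0.
The optimal basis is {canola meal, cottonseed meal}; sorghum, pea protein drop out. There the phosphorus and crude protein constraints are tight.
That vertex is x2 = 1.4185, x3 = 1.0796.
Objective = 0.29·1.4185 + 0.35·1.0796 = 0.78923.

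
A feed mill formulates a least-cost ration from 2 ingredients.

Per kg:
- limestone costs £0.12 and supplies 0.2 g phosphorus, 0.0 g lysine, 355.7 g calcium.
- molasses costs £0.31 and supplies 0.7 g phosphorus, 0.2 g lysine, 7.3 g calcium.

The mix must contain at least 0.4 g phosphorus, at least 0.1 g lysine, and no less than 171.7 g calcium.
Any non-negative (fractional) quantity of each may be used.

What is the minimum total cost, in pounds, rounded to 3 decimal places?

This is a linear program. Let x1 = kg of limestone, x2 = kg of molasses.
Minimize 0.12x1 + 0.31x2 subject to:
  0.2x1 + 0.7x2 ≥ 0.4   (phosphorus)
  0.2x2 ≥ 0.1   (lysine)
  355.7x1 + 7.3x2 ≥ 171.7   (calcium)
  x1, x2 ≥ 0.
Both inputs are positive at the optimum. There the lysine and calcium constraints are tight.
Optimal quantities: limestone = 0.4724 kg, molasses = 0.5 kg.
Total cost: 0.12·0.4724 + 0.31·0.5 = 0.21169.

£0.212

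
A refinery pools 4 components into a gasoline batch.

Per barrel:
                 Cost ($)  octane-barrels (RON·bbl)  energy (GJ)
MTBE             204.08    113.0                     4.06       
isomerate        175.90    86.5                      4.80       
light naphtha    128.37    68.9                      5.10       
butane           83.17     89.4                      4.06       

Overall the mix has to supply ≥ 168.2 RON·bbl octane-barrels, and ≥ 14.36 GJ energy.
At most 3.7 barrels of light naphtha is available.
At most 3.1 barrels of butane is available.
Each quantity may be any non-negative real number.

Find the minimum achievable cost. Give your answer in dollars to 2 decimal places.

$302.48

This is a linear program. Let x1 = barrels of MTBE, x2 = barrels of isomerate, x3 = barrels of light naphtha, x4 = barrels of butane.
min 204.08x1 + 175.9x2 + 128.37x3 + 83.17x4 with:
  113x1 + 86.5x2 + 68.9x3 + 89.4x4 ≥ 168.2   (octane-barrels)
  4.06x1 + 4.8x2 + 5.1x3 + 4.06x4 ≥ 14.36   (energy)
  x3 ≤ 3.7
  x4 ≤ 3.1
  x1, x2, x3, x4 ≥ 0.
The optimal basis is {light naphtha, butane}; MTBE, isomerate drop out. Binding constraints: energy and the butane cap.
Solving gives x3 = 0.34784, x4 = 3.1.
Objective = 128.37·0.34784 + 83.17·3.1 = 302.4792.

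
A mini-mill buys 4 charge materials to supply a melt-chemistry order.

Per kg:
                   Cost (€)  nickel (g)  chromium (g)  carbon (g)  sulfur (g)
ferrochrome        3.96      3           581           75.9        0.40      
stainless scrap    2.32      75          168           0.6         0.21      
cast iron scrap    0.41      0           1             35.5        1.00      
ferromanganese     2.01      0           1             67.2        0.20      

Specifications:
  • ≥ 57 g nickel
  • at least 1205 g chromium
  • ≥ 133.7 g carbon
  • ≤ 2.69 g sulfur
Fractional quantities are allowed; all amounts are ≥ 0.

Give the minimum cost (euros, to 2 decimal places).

€9.02

Treat it as an LP. Let x1 = kg of ferrochrome, x2 = kg of stainless scrap, x3 = kg of cast iron scrap, x4 = kg of ferromanganese.
Minimise 3.96x1 + 2.32x2 + 0.41x3 + 2.01x4 subject to:
  3x1 + 75x2 ≥ 57   (nickel)
  581x1 + 168x2 + 1x3 + 1x4 ≥ 1205   (chromium)
  75.9x1 + 0.6x2 + 35.5x3 + 67.2x4 ≥ 133.7   (carbon)
  0.4x1 + 0.21x2 + 1x3 + 0.2x4 ≤ 2.69   (sulfur)
  x1, x2, x3, x4 ≥ 0.
The minimum-cost mix takes nothing from cast iron scrap, ferromanganese — only ferrochrome, stainless scrap. There the nickel and chromium constraints are tight.
Optimal quantities: ferrochrome = 1.876 kg, stainless scrap = 0.685 kg.
Objective = 3.96·1.876 + 2.32·0.685 = 9.0182.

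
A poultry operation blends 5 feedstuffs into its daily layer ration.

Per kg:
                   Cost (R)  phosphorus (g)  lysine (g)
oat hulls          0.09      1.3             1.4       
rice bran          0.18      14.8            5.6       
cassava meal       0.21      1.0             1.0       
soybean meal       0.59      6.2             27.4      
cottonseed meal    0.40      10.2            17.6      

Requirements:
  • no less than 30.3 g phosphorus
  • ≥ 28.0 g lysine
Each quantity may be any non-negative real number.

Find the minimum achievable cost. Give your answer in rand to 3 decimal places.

Let x1 = kg of oat hulls, x2 = kg of rice bran, x3 = kg of cassava meal, x4 = kg of soybean meal, x5 = kg of cottonseed meal.
Minimise 0.09x1 + 0.18x2 + 0.21x3 + 0.59x4 + 0.4x5 subject to:
  1.3x1 + 14.8x2 + 1x3 + 6.2x4 + 10.2x5 ≥ 30.3   (phosphorus)
  1.4x1 + 5.6x2 + 1x3 + 27.4x4 + 17.6x5 ≥ 28   (lysine)
  x1, x2, x3, x4, x5 ≥ 0.
The cheapest feasible vertex uses only rice bran, cottonseed meal; oat hulls, cassava meal, soybean meal are not used. There the phosphorus and lysine constraints are tight.
That vertex is x2 = 1.2179, x5 = 1.2034.
Total cost: 0.18·1.2179 + 0.4·1.2034 = 0.70058.

R0.701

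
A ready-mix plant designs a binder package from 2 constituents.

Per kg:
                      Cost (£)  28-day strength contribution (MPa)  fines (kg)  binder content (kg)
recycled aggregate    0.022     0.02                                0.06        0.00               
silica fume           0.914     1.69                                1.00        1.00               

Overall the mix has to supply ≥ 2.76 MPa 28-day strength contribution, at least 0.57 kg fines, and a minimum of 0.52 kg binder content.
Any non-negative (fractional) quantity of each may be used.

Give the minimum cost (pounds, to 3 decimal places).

£1.493

Treat it as an LP. Let x1 = kg of recycled aggregate, x2 = kg of silica fume.
Minimize 0.022x1 + 0.914x2 subject to:
  0.02x1 + 1.69x2 ≥ 2.76   (28-day strength contribution)
  0.06x1 + 1x2 ≥ 0.57   (fines)
  1x2 ≥ 0.52   (binder content)
  x1, x2 ≥ 0.
The minimum-cost mix takes nothing from recycled aggregate — only silica fume. Binding constraint: 28-day strength contribution.
So silica fume = 1.633 kg.
Hence cost = 0.914·1.633 = £1.49256.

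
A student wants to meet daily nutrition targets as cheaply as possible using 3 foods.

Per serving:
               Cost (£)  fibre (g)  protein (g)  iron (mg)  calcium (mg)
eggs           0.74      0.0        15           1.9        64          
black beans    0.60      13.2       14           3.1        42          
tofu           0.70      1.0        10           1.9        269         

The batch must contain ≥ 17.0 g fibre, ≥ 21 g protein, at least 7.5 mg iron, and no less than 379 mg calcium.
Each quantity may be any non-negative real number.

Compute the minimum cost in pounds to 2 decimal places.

Treat it as an LP. Let x1 = servings of eggs, x2 = servings of black beans, x3 = servings of tofu.
min 0.74x1 + 0.6x2 + 0.7x3 with:
  13.2x2 + 1x3 ≥ 17   (fibre)
  15x1 + 14x2 + 10x3 ≥ 21   (protein)
  1.9x1 + 3.1x2 + 1.9x3 ≥ 7.5   (iron)
  64x1 + 42x2 + 269x3 ≥ 379   (calcium)
  x1, x2, x3 ≥ 0.
The cheapest feasible vertex uses only black beans, tofu; eggs is not used. The iron and calcium requirements are met with equality.
Solving gives x2 = 1.72, x3 = 1.14.
Objective = 0.6·1.72 + 0.7·1.14 = 1.8300.

£1.83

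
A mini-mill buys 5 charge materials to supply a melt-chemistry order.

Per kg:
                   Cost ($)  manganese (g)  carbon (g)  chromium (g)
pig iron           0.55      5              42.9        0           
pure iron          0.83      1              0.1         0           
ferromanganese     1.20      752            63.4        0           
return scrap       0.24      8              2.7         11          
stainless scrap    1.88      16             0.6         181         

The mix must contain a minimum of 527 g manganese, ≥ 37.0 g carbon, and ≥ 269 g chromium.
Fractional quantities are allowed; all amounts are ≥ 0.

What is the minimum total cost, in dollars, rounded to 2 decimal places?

$3.60

Let x1 = kg of pig iron, x2 = kg of pure iron, x3 = kg of ferromanganese, x4 = kg of return scrap, x5 = kg of stainless scrap.
Minimize 0.55x1 + 0.83x2 + 1.2x3 + 0.24x4 + 1.88x5 s.t.:
  5x1 + 1x2 + 752x3 + 8x4 + 16x5 ≥ 527   (manganese)
  42.9x1 + 0.1x2 + 63.4x3 + 2.7x4 + 0.6x5 ≥ 37   (carbon)
  11x4 + 181x5 ≥ 269   (chromium)
  x1, x2, x3, x4, x5 ≥ 0.
The cheapest feasible vertex uses only ferromanganese, stainless scrap; pig iron, pure iron, return scrap are not used. The manganese and chromium requirements are met with equality.
Optimal quantities: ferromanganese = 0.6692 kg, stainless scrap = 1.486 kg.
Cost = 1.2·0.6692 + 1.88·1.486 = 3.5967.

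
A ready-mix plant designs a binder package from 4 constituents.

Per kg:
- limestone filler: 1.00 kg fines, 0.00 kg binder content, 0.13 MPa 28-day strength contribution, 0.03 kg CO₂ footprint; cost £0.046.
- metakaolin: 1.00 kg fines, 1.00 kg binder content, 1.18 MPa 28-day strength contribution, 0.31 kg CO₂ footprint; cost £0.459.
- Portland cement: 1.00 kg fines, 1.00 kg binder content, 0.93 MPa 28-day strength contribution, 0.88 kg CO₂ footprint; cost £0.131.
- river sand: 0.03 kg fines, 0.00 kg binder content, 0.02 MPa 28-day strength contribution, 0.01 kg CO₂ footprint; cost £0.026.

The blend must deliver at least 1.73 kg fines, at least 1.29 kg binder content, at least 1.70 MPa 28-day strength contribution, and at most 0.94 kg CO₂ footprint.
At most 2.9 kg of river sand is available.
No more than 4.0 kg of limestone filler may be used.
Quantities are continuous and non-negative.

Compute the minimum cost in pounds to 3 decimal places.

Treat it as an LP. Let x1 = kg of limestone filler, x2 = kg of metakaolin, x3 = kg of Portland cement, x4 = kg of river sand.
min 0.046x1 + 0.459x2 + 0.131x3 + 0.026x4 with:
  1x1 + 1x2 + 1x3 + 0.03x4 ≥ 1.73   (fines)
  1x2 + 1x3 ≥ 1.29   (binder content)
  0.13x1 + 1.18x2 + 0.93x3 + 0.02x4 ≥ 1.7   (28-day strength contribution)
  0.03x1 + 0.31x2 + 0.88x3 + 0.01x4 ≤ 0.94   (CO₂ footprint)
  x4 ≤ 2.9
  x1 ≤ 4
  x1, x2, x3, x4 ≥ 0.
The minimum-cost mix takes nothing from river sand — only limestone filler, metakaolin, Portland cement. The binder content, 28-day strength contribution, CO₂ footprint requirements are met with equality.
So limestone filler = 2.897 kg, metakaolin = 0.4949 kg, Portland cement = 0.7951 kg.
Hence cost = 0.046·2.897 + 0.459·0.4949 + 0.131·0.7951 = £0.46458.

£0.465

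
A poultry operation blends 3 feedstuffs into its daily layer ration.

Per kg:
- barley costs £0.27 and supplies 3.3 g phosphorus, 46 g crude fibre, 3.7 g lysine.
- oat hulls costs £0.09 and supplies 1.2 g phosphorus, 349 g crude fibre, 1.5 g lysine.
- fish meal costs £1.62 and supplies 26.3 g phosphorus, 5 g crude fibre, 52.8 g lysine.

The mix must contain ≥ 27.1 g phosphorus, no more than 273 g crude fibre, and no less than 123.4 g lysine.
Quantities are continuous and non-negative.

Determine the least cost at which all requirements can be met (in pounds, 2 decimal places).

£3.79

Let x1 = kg of barley, x2 = kg of oat hulls, x3 = kg of fish meal.
Minimise 0.27x1 + 0.09x2 + 1.62x3 subject to:
  3.3x1 + 1.2x2 + 26.3x3 ≥ 27.1   (phosphorus)
  46x1 + 349x2 + 5x3 ≤ 273   (crude fibre)
  3.7x1 + 1.5x2 + 52.8x3 ≥ 123.4   (lysine)
  x1, x2, x3 ≥ 0.
The minimum-cost mix takes nothing from barley, oat hulls — only fish meal. The lysine requirement is met with equality.
Optimal quantities: fish meal = 2.337 kg.
Total cost: 1.62·2.337 = 3.7859.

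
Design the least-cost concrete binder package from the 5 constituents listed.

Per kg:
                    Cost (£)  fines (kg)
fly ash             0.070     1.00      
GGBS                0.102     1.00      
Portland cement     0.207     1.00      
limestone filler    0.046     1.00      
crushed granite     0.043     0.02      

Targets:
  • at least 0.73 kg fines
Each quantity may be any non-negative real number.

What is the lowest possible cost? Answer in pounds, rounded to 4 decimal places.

£0.0336

Treat it as an LP. Let x1 = kg of fly ash, x2 = kg of GGBS, x3 = kg of Portland cement, x4 = kg of limestone filler, x5 = kg of crushed granite.
Minimize 0.07x1 + 0.102x2 + 0.207x3 + 0.046x4 + 0.043x5 subject to:
  1x1 + 1x2 + 1x3 + 1x4 + 0.02x5 ≥ 0.73   (fines)
  x1, x2, x3, x4, x5 ≥ 0.
The cheapest feasible vertex uses only limestone filler; fly ash, GGBS, Portland cement, crushed granite are not used. There the fines constraint is tight.
Optimal quantities: limestone filler = 0.73 kg.
Hence cost = 0.046·0.73 = £0.033580.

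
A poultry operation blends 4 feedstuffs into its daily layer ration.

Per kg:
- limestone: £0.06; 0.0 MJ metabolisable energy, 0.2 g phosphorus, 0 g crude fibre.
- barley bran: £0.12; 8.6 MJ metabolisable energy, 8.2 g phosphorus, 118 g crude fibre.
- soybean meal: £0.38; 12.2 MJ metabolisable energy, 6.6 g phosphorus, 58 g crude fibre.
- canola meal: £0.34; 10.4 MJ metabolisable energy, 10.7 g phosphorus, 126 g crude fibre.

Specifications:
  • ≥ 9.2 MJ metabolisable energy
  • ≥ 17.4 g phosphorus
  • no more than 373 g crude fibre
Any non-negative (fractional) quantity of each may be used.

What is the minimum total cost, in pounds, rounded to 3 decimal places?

Treat it as an LP. Let x1 = kg of limestone, x2 = kg of barley bran, x3 = kg of soybean meal, x4 = kg of canola meal.
min 0.06x1 + 0.12x2 + 0.38x3 + 0.34x4 with:
  8.6x2 + 12.2x3 + 10.4x4 ≥ 9.2   (metabolisable energy)
  0.2x1 + 8.2x2 + 6.6x3 + 10.7x4 ≥ 17.4   (phosphorus)
  118x2 + 58x3 + 126x4 ≤ 373   (crude fibre)
  x1, x2, x3, x4 ≥ 0.
The minimum-cost mix takes nothing from limestone, soybean meal, canola meal — only barley bran. Binding constraint: phosphorus.
That vertex is x2 = 2.122.
Objective = 0.12·2.122 = 0.25464.

£0.255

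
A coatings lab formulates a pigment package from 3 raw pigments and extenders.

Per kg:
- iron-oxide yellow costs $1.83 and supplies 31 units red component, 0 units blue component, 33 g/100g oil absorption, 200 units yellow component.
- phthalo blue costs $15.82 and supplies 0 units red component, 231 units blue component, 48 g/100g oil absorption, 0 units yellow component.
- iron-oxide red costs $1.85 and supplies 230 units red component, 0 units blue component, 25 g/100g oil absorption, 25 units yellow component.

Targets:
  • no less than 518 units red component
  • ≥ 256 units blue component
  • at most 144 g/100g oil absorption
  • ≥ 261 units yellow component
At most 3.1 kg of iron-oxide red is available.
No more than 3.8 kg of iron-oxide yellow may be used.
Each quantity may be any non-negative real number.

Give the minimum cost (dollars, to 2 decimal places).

$23.34

This is a linear program. Let x1 = kg of iron-oxide yellow, x2 = kg of phthalo blue, x3 = kg of iron-oxide red.
min 1.83x1 + 15.82x2 + 1.85x3 s.t.:
  31x1 + 230x3 ≥ 518   (red component)
  231x2 ≥ 256   (blue component)
  33x1 + 48x2 + 25x3 ≤ 144   (oil absorption)
  200x1 + 25x3 ≥ 261   (yellow component)
  x3 ≤ 3.1
  x1 ≤ 3.8
  x1, x2, x3 ≥ 0.
All 3 inputs are positive at the optimum. The red component, blue component, yellow component requirements are met with equality.
Optimal quantities: iron-oxide yellow = 1.041 kg, phthalo blue = 1.108 kg, iron-oxide red = 2.112 kg.
Hence cost = 1.83·1.041 + 15.82·1.108 + 1.85·2.112 = $23.3408.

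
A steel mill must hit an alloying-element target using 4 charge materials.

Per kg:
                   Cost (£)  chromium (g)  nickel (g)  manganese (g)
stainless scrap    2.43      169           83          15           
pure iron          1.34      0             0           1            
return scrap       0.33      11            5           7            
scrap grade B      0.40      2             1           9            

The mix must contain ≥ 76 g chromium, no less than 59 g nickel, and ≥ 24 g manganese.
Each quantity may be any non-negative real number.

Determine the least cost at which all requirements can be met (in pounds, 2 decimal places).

Let x1 = kg of stainless scrap, x2 = kg of pure iron, x3 = kg of return scrap, x4 = kg of scrap grade B.
Minimise 2.43x1 + 1.34x2 + 0.33x3 + 0.4x4 s.t.:
  169x1 + 11x3 + 2x4 ≥ 76   (chromium)
  83x1 + 5x3 + 1x4 ≥ 59   (nickel)
  15x1 + 1x2 + 7x3 + 9x4 ≥ 24   (manganese)
  x1, x2, x3, x4 ≥ 0.
At the optimum only stainless scrap, return scrap are positive (pure iron, scrap grade B = 0). Binding constraints: nickel and manganese.
That vertex is x1 = 0.5791, x3 = 2.188.
Hence cost = 2.43·0.5791 + 0.33·2.188 = £2.1293.

£2.13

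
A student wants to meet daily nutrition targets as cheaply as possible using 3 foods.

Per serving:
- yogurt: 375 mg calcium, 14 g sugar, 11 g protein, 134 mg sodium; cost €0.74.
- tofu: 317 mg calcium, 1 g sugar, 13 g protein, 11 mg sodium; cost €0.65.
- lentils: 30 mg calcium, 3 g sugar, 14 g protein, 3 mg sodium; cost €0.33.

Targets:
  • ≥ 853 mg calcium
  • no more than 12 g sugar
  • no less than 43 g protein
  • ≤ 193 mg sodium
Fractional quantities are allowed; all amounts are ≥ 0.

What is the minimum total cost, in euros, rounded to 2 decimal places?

Let x1 = servings of yogurt, x2 = servings of tofu, x3 = servings of lentils.
Minimise 0.74x1 + 0.65x2 + 0.33x3 s.t.:
  375x1 + 317x2 + 30x3 ≥ 853   (calcium)
  14x1 + 1x2 + 3x3 ≤ 12   (sugar)
  11x1 + 13x2 + 14x3 ≥ 43   (protein)
  134x1 + 11x2 + 3x3 ≤ 193   (sodium)
  x1, x2, x3 ≥ 0.
The cheapest feasible vertex uses only tofu, lentils; yogurt is not used. There the calcium and protein constraints are tight.
Optimal quantities: tofu = 2.631 servings, lentils = 0.628 servings.
Objective = 0.65·2.631 + 0.33·0.628 = 1.9174.

€1.92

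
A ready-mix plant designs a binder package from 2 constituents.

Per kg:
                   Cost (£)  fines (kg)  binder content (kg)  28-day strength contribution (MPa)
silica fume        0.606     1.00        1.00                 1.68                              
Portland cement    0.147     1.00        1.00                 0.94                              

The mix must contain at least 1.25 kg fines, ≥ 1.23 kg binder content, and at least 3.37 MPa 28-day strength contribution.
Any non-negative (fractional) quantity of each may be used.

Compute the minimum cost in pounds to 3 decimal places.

Let x1 = kg of silica fume, x2 = kg of Portland cement.
min 0.606x1 + 0.147x2 s.t.:
  1x1 + 1x2 ≥ 1.25   (fines)
  1x1 + 1x2 ≥ 1.23   (binder content)
  1.68x1 + 0.94x2 ≥ 3.37   (28-day strength contribution)
  x1, x2 ≥ 0.
The minimum-cost mix takes nothing from silica fume — only Portland cement. There the 28-day strength contribution constraint is tight.
Solving gives x2 = 3.585.
Objective = 0.147·3.585 = 0.52700.

£0.527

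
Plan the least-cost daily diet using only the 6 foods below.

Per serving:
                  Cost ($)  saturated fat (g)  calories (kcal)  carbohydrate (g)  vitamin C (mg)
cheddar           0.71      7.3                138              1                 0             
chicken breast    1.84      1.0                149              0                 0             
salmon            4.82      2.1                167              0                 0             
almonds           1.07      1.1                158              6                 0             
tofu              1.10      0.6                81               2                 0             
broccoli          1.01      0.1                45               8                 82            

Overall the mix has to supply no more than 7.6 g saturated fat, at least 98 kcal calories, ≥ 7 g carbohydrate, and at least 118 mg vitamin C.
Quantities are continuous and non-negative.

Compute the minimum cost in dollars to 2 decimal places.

Set it up as a linear program. Let x1 = servings of cheddar, x2 = servings of chicken breast, x3 = servings of salmon, x4 = servings of almonds, x5 = servings of tofu, x6 = servings of broccoli.
Minimise 0.71x1 + 1.84x2 + 4.82x3 + 1.07x4 + 1.1x5 + 1.01x6 with:
  7.3x1 + 1x2 + 2.1x3 + 1.1x4 + 0.6x5 + 0.1x6 ≤ 7.6   (saturated fat)
  138x1 + 149x2 + 167x3 + 158x4 + 81x5 + 45x6 ≥ 98   (calories)
  1x1 + 6x4 + 2x5 + 8x6 ≥ 7   (carbohydrate)
  82x6 ≥ 118   (vitamin C)
  x1, x2, x3, x4, x5, x6 ≥ 0.
At the optimum only cheddar, broccoli are positive (chicken breast, salmon, almonds, tofu = 0). The calories and vitamin C requirements are met with equality.
So cheddar = 0.2409 servings, broccoli = 1.439 servings.
Hence cost = 0.71·0.2409 + 1.01·1.439 = $1.6244.

$1.62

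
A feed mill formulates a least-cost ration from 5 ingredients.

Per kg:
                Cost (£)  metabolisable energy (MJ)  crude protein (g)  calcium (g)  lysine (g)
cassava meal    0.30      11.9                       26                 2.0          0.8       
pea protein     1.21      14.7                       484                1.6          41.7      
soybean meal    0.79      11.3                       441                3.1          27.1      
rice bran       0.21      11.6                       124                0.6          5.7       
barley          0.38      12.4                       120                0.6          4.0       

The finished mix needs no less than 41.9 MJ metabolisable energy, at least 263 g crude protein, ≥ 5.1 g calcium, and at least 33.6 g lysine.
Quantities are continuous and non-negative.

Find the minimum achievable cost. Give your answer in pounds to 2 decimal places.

£1.27

Let x1 = kg of cassava meal, x2 = kg of pea protein, x3 = kg of soybean meal, x4 = kg of rice bran, x5 = kg of barley.
Minimise 0.3x1 + 1.21x2 + 0.79x3 + 0.21x4 + 0.38x5 s.t.:
  11.9x1 + 14.7x2 + 11.3x3 + 11.6x4 + 12.4x5 ≥ 41.9   (metabolisable energy)
  26x1 + 484x2 + 441x3 + 124x4 + 120x5 ≥ 263   (crude protein)
  2x1 + 1.6x2 + 3.1x3 + 0.6x4 + 0.6x5 ≥ 5.1   (calcium)
  0.8x1 + 41.7x2 + 27.1x3 + 5.7x4 + 4x5 ≥ 33.6   (lysine)
  x1, x2, x3, x4, x5 ≥ 0.
The optimal basis is {cassava meal, soybean meal, rice bran}; pea protein, barley drop out. There the metabolisable energy, calcium, lysine constraints are tight.
That vertex is x1 = 0.7163, x3 = 0.7716, x4 = 2.126.
Total cost: 0.3·0.7163 + 0.79·0.7716 + 0.21·2.126 = 1.2709.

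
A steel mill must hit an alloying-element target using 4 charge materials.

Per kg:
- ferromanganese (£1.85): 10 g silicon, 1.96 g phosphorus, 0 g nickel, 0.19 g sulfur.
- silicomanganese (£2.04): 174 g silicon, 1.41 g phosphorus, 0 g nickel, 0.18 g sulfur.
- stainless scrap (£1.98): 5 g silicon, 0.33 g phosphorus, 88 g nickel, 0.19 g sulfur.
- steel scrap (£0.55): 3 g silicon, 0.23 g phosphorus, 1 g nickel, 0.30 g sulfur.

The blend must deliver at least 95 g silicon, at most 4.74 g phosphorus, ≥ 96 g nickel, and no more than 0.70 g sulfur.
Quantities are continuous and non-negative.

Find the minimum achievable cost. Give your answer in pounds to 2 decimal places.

Let x1 = kg of ferromanganese, x2 = kg of silicomanganese, x3 = kg of stainless scrap, x4 = kg of steel scrap.
Minimize 1.85x1 + 2.04x2 + 1.98x3 + 0.55x4 s.t.:
  10x1 + 174x2 + 5x3 + 3x4 ≥ 95   (silicon)
  1.96x1 + 1.41x2 + 0.33x3 + 0.23x4 ≤ 4.74   (phosphorus)
  88x3 + 1x4 ≥ 96   (nickel)
  0.19x1 + 0.18x2 + 0.19x3 + 0.3x4 ≤ 0.7   (sulfur)
  x1, x2, x3, x4 ≥ 0.
The optimal basis is {silicomanganese, stainless scrap}; ferromanganese, steel scrap drop out. Binding constraints: silicon and nickel.
That vertex is x2 = 0.5146, x3 = 1.091.
Total cost: 2.04·0.5146 + 1.98·1.091 = 3.2100.

£3.21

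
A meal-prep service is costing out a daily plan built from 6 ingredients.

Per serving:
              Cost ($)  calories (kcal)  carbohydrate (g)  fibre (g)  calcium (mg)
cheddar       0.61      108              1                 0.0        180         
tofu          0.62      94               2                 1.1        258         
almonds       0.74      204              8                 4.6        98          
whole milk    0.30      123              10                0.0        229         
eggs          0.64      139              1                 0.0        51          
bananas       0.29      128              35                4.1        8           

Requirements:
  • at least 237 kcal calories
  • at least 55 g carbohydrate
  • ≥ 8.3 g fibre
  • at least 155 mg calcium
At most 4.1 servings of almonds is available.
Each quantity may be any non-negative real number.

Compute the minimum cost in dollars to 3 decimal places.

Set it up as a linear program. Let x1 = servings of cheddar, x2 = servings of tofu, x3 = servings of almonds, x4 = servings of whole milk, x5 = servings of eggs, x6 = servings of bananas.
min 0.61x1 + 0.62x2 + 0.74x3 + 0.3x4 + 0.64x5 + 0.29x6 with:
  108x1 + 94x2 + 204x3 + 123x4 + 139x5 + 128x6 ≥ 237   (calories)
  1x1 + 2x2 + 8x3 + 10x4 + 1x5 + 35x6 ≥ 55   (carbohydrate)
  1.1x2 + 4.6x3 + 4.1x6 ≥ 8.3   (fibre)
  180x1 + 258x2 + 98x3 + 229x4 + 51x5 + 8x6 ≥ 155   (calcium)
  x3 ≤ 4.1
  x1, x2, x3, x4, x5, x6 ≥ 0.
The optimal basis is {whole milk, bananas}; cheddar, tofu, almonds, eggs drop out. Binding constraints: fibre and calcium.
So whole milk = 0.6061 servings, bananas = 2.024 servings.
Hence cost = 0.3·0.6061 + 0.29·2.024 = $0.76879.

$0.769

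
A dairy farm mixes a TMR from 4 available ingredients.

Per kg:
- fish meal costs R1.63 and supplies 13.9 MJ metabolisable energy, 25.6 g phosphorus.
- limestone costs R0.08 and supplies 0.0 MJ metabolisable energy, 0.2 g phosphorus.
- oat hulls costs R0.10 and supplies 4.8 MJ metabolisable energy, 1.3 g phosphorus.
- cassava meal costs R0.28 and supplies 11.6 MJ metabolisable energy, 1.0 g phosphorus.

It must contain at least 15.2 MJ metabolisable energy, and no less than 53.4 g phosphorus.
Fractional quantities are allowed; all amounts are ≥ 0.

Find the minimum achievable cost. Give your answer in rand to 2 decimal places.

R3.40

Let x1 = kg of fish meal, x2 = kg of limestone, x3 = kg of oat hulls, x4 = kg of cassava meal.
Minimise 1.63x1 + 0.08x2 + 0.1x3 + 0.28x4 subject to:
  13.9x1 + 4.8x3 + 11.6x4 ≥ 15.2   (metabolisable energy)
  25.6x1 + 0.2x2 + 1.3x3 + 1x4 ≥ 53.4   (phosphorus)
  x1, x2, x3, x4 ≥ 0.
At the optimum only fish meal is positive (limestone, oat hulls, cassava meal = 0). The phosphorus requirement is met with equality.
Optimal quantities: fish meal = 2.086 kg.
Hence cost = 1.63·2.086 = R3.4002.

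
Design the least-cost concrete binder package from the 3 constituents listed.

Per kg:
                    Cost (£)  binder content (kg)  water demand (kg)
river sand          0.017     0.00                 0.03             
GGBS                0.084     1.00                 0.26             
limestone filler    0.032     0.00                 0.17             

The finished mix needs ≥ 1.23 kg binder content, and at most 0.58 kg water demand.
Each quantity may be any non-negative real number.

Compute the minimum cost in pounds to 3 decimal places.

This is a linear program. Let x1 = kg of river sand, x2 = kg of GGBS, x3 = kg of limestone filler.
min 0.017x1 + 0.084x2 + 0.032x3 s.t.:
  1x2 ≥ 1.23   (binder content)
  0.03x1 + 0.26x2 + 0.17x3 ≤ 0.58   (water demand)
  x1, x2, x3 ≥ 0.
At the optimum only GGBS is positive (river sand, limestone filler = 0). There the binder content constraint is tight.
Optimal quantities: GGBS = 1.23 kg.
Hence cost = 0.084·1.23 = £0.10332.

£0.103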